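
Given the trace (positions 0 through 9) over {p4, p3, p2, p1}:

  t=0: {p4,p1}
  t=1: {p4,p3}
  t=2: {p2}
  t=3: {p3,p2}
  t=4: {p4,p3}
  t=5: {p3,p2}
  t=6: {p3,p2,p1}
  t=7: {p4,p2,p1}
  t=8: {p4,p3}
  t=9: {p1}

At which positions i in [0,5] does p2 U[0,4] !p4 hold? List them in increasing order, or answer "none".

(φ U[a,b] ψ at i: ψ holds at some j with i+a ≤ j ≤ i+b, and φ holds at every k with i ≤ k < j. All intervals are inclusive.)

Evaluate at each i in [0,5]:
  i=0: ✗ (lhs fails at k=0 before rhs at j=2)
  i=1: ✗ (lhs fails at k=1 before rhs at j=2)
  i=2: ✓ (rhs at j=2)
  i=3: ✓ (rhs at j=3)
  i=4: ✗ (lhs fails at k=4 before rhs at j=5)
  i=5: ✓ (rhs at j=5)

2, 3, 5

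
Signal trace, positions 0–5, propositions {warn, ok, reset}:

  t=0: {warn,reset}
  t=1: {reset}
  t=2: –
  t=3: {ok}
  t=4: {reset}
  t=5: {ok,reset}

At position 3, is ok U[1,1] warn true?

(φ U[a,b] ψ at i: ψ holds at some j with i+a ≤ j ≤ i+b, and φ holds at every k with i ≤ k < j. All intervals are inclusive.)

Does not hold

Need some j in [4,4] with warn, and ok at every k in [3,j-1].
  j=4: warn false.
No j in the window works → until fails.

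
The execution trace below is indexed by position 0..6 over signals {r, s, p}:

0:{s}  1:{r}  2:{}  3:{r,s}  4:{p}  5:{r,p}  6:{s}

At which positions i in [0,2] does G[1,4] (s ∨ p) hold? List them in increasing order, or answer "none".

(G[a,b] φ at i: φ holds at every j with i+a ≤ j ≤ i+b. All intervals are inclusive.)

2

Evaluate at each i in [0,2]:
  i=0: ✗ (fails at j=1)
  i=1: ✗ (fails at j=2)
  i=2: ✓ (all of [3,6])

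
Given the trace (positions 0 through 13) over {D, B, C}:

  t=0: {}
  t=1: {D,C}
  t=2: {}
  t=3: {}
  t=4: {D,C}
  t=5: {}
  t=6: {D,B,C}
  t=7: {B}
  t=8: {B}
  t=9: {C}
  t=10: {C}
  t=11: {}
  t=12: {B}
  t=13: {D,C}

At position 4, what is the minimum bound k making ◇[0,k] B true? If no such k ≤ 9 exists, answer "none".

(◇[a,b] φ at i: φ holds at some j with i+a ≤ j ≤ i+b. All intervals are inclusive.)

2

Scan j = 4,5,… for B:
  j=4: fails
  j=5: fails
  j=6: holds
First hit at j=6, so smallest k = 6-4 = 2.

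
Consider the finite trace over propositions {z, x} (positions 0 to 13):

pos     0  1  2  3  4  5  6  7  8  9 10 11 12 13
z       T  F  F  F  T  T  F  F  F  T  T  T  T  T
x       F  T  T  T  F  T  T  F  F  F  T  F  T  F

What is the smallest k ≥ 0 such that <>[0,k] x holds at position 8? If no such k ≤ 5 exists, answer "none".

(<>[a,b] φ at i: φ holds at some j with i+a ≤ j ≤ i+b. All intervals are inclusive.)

Scan j = 8,9,… for x:
  j=8: fails
  j=9: fails
  j=10: holds
First hit at j=10, so smallest k = 10-8 = 2.

2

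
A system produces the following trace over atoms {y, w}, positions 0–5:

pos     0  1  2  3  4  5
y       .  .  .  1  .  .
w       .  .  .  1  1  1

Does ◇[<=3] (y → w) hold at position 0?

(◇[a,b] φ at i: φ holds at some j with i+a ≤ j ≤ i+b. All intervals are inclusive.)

Check (y → w) at each j in [0,3]:
  j=0: true
  j=1: true
  j=2: true
  j=3: true
Found at j=0 → formula holds.

Holds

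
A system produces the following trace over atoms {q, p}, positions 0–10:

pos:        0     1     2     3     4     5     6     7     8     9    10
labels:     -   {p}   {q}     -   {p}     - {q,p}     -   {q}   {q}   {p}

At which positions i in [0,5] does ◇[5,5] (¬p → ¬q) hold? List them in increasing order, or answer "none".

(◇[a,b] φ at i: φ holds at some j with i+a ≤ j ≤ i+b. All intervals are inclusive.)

0, 1, 2, 5

Evaluate at each i in [0,5]:
  i=0: ✓ (witness j=5)
  i=1: ✓ (witness j=6)
  i=2: ✓ (witness j=7)
  i=3: ✗ (none in [8,8])
  i=4: ✗ (none in [9,9])
  i=5: ✓ (witness j=10)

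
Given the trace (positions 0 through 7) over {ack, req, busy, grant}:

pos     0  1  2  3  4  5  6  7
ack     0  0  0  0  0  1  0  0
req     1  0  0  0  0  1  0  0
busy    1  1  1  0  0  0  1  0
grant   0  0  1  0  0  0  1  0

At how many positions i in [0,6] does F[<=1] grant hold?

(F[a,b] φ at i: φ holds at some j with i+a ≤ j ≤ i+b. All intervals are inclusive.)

4

Evaluate at each i in [0,6]:
  i=0: ✗ (none in [0,1])
  i=1: ✓ (witness j=2)
  i=2: ✓ (witness j=2)
  i=3: ✗ (none in [3,4])
  i=4: ✗ (none in [4,5])
  i=5: ✓ (witness j=6)
  i=6: ✓ (witness j=6)
Positions where it holds: {1, 2, 5, 6} → 4.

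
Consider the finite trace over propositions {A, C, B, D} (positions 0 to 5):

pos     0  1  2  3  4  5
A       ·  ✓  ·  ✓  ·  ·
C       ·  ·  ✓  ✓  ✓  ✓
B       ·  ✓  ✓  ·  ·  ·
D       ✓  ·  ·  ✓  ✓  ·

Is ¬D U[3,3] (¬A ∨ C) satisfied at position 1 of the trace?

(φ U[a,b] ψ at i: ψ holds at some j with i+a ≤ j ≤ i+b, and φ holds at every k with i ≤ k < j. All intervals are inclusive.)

Need some j in [4,4] with (¬A ∨ C), and ¬D at every k in [1,j-1].
  j=4: (¬A ∨ C) holds, but ¬D fails at k=3 → not this j.
No j in the window works → until fails.

Does not hold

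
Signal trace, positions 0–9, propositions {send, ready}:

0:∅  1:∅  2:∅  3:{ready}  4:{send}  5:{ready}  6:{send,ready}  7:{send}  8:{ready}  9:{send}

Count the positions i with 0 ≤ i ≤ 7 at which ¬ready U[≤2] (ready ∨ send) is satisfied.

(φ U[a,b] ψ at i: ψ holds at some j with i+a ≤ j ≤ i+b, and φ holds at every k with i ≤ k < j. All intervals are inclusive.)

Evaluate at each i in [0,7]:
  i=0: ✗ (no rhs in [0,2])
  i=1: ✓ (rhs at j=3; lhs holds on [1,2])
  i=2: ✓ (rhs at j=3; lhs holds on [2,2])
  i=3: ✓ (rhs at j=3)
  i=4: ✓ (rhs at j=4)
  i=5: ✓ (rhs at j=5)
  i=6: ✓ (rhs at j=6)
  i=7: ✓ (rhs at j=7)
Positions where it holds: {1, 2, 3, 4, 5, 6, 7} → 7.

7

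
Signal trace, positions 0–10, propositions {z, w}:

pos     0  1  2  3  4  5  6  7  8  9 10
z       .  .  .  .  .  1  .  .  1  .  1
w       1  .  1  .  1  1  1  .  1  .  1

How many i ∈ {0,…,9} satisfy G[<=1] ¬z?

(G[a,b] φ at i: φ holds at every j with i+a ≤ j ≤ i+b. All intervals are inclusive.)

Evaluate at each i in [0,9]:
  i=0: ✓ (all of [0,1])
  i=1: ✓ (all of [1,2])
  i=2: ✓ (all of [2,3])
  i=3: ✓ (all of [3,4])
  i=4: ✗ (fails at j=5)
  i=5: ✗ (fails at j=5)
  i=6: ✓ (all of [6,7])
  i=7: ✗ (fails at j=8)
  i=8: ✗ (fails at j=8)
  i=9: ✗ (fails at j=10)
Positions where it holds: {0, 1, 2, 3, 6} → 5.

5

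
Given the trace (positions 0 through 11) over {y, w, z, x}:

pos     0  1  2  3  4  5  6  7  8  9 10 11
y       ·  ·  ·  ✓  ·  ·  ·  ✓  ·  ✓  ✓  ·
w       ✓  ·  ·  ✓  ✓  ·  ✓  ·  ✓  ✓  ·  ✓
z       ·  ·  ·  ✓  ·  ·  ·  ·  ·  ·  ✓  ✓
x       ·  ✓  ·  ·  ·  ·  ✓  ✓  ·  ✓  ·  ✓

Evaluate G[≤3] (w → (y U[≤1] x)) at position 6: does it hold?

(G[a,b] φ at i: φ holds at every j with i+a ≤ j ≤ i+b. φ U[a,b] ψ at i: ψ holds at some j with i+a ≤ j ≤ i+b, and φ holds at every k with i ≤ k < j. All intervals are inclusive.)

Check (w → (y U[≤1] x)) at every j in [6,9]:
  j=6: antecedent true; consequent holds → ✓
  j=7: antecedent false → ✓
  j=8: antecedent true; consequent fails → ✗
  j=9: antecedent true; consequent holds → ✓
Fails at j=8 → formula fails.

Does not hold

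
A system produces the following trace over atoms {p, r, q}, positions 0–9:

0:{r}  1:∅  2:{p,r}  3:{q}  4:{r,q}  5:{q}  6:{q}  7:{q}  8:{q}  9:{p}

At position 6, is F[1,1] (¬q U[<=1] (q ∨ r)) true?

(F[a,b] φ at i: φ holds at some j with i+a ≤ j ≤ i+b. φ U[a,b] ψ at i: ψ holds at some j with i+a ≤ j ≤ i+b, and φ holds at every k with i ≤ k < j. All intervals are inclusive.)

Check (¬q U[<=1] (q ∨ r)) at each j in [7,7]:
  j=7: holds
Found at j=7 → formula holds.

True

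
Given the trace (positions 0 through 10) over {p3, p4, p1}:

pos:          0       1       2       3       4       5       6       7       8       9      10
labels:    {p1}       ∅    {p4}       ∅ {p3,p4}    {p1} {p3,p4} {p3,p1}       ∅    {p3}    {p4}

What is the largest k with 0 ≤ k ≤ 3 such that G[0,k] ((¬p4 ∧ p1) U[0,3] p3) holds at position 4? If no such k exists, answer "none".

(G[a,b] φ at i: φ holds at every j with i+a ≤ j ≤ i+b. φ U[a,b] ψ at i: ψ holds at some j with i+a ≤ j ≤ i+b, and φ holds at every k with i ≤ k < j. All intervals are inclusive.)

3

((¬p4 ∧ p1) U[0,3] p3) must hold from j=4 onward; find where it first fails.
  j=4: holds
  j=5: holds
  j=6: holds
  j=7: holds
Holds through j=7; largest k = 3.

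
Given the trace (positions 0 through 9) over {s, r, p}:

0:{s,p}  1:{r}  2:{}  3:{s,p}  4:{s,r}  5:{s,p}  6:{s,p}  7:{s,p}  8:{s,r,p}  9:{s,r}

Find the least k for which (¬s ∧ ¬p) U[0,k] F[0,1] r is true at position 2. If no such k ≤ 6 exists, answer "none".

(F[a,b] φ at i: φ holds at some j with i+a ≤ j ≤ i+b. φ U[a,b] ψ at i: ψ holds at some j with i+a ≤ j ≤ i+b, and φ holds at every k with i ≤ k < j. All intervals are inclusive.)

Need earliest j ≥ 2 with F[0,1] r, and (¬s ∧ ¬p) at every k in [2,j-1].
  j=2: rhs fails.
  j=3: rhs holds; lhs holds on [2,2]. k = 1.

1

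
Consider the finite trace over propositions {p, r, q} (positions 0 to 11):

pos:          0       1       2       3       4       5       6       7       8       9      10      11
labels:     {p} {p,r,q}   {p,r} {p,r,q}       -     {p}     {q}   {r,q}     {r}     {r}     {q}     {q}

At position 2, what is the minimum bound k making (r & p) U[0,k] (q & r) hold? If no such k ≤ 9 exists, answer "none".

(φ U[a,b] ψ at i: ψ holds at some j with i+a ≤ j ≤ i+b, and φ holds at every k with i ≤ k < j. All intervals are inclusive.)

1

Need earliest j ≥ 2 with (q & r), and (r & p) at every k in [2,j-1].
  j=2: rhs fails.
  j=3: rhs holds; lhs holds on [2,2]. k = 1.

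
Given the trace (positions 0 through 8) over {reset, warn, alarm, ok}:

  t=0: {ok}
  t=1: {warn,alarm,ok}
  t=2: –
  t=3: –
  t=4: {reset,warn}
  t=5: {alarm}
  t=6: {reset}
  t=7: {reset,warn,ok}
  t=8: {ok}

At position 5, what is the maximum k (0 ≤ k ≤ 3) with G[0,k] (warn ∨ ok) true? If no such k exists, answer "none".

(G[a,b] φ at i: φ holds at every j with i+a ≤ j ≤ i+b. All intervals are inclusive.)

(warn ∨ ok) must hold from j=5 onward; find where it first fails.
  j=5: fails → no k works.

none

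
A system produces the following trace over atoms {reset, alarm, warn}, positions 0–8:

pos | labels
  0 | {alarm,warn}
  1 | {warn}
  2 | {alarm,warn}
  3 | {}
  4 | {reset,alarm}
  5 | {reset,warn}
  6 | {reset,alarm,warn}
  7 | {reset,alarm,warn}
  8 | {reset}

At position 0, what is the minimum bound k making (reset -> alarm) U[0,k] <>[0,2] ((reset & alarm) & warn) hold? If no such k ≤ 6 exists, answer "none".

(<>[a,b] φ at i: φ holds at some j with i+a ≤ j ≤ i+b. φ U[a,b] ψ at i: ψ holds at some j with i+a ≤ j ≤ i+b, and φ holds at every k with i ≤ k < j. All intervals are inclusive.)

4

Need earliest j ≥ 0 with <>[0,2] ((reset & alarm) & warn), and (reset -> alarm) at every k in [0,j-1].
  j=0: rhs fails.
  j=1: rhs fails.
  j=2: rhs fails.
  j=3: rhs fails.
  j=4: rhs holds; lhs holds on [0,3]. k = 4.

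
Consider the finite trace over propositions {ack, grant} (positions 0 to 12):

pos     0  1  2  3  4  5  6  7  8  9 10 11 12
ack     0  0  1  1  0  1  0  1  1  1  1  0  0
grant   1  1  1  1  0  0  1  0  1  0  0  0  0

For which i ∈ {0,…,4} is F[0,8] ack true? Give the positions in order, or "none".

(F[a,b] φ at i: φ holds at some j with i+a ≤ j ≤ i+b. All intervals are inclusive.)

Evaluate at each i in [0,4]:
  i=0: ✓ (witness j=2)
  i=1: ✓ (witness j=2)
  i=2: ✓ (witness j=2)
  i=3: ✓ (witness j=3)
  i=4: ✓ (witness j=5)

0, 1, 2, 3, 4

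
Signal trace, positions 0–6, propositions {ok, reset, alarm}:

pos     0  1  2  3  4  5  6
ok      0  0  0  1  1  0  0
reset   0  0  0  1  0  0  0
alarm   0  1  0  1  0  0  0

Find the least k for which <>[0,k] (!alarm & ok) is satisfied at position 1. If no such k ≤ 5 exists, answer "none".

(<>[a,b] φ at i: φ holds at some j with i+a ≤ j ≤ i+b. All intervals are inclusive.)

3

Scan j = 1,2,… for (!alarm & ok):
  j=1: fails
  j=2: fails
  j=3: fails
  j=4: holds
First hit at j=4, so smallest k = 4-1 = 3.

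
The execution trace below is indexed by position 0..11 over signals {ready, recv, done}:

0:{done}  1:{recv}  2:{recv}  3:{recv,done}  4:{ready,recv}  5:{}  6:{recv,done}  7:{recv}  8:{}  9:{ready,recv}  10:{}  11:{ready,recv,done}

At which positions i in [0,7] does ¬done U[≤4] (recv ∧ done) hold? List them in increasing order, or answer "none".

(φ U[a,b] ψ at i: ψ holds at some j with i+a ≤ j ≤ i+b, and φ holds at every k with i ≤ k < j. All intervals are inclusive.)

1, 2, 3, 4, 5, 6, 7

Evaluate at each i in [0,7]:
  i=0: ✗ (lhs fails at k=0 before rhs at j=3)
  i=1: ✓ (rhs at j=3; lhs holds on [1,2])
  i=2: ✓ (rhs at j=3; lhs holds on [2,2])
  i=3: ✓ (rhs at j=3)
  i=4: ✓ (rhs at j=6; lhs holds on [4,5])
  i=5: ✓ (rhs at j=6; lhs holds on [5,5])
  i=6: ✓ (rhs at j=6)
  i=7: ✓ (rhs at j=11; lhs holds on [7,10])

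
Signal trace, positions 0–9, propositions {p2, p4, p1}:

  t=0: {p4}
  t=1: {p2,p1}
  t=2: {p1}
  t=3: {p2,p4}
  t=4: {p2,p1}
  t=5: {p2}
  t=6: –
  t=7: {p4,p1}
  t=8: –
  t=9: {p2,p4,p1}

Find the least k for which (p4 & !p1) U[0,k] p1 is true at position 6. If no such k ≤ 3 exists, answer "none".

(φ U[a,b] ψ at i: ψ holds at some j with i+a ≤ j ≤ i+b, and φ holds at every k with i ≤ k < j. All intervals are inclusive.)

Need earliest j ≥ 6 with p1, and (p4 & !p1) at every k in [6,j-1].
  j=6: rhs fails.
  j=7: rhs holds but lhs fails at k=6.
  j=8: rhs fails.
  j=9: rhs holds but lhs fails at k=6.
No witness within the range → none.

none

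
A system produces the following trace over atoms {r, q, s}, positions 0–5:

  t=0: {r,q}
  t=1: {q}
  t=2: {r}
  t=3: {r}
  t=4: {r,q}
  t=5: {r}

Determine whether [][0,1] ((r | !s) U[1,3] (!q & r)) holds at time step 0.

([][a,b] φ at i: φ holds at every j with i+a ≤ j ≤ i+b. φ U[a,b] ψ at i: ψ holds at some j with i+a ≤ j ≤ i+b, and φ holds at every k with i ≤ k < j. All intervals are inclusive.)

Check ((r | !s) U[1,3] (!q & r)) at every j in [0,1]:
  j=0: holds
  j=1: holds
All positions satisfy it → formula holds.

Holds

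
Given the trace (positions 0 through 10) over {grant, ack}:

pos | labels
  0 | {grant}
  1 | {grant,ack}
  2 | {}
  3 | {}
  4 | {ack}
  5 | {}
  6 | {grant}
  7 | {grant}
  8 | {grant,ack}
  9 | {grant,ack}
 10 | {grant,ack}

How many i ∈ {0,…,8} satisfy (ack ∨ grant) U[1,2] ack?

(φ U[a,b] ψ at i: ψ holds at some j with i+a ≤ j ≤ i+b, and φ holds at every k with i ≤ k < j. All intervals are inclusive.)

Evaluate at each i in [0,8]:
  i=0: ✓ (rhs at j=1; lhs holds on [0,0])
  i=1: ✗ (no rhs in [2,3])
  i=2: ✗ (lhs fails at k=2 before rhs at j=4)
  i=3: ✗ (lhs fails at k=3 before rhs at j=4)
  i=4: ✗ (no rhs in [5,6])
  i=5: ✗ (no rhs in [6,7])
  i=6: ✓ (rhs at j=8; lhs holds on [6,7])
  i=7: ✓ (rhs at j=8; lhs holds on [7,7])
  i=8: ✓ (rhs at j=9; lhs holds on [8,8])
Positions where it holds: {0, 6, 7, 8} → 4.

4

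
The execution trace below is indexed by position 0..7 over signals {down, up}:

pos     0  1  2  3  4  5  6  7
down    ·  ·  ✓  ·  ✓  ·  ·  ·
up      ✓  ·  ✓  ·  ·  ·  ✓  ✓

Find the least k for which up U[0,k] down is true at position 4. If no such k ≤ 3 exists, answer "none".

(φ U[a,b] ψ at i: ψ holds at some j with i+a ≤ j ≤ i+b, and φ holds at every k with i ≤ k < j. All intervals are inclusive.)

Need earliest j ≥ 4 with down, and up at every k in [4,j-1].
  j=4: rhs holds (empty prefix). k = 0.

0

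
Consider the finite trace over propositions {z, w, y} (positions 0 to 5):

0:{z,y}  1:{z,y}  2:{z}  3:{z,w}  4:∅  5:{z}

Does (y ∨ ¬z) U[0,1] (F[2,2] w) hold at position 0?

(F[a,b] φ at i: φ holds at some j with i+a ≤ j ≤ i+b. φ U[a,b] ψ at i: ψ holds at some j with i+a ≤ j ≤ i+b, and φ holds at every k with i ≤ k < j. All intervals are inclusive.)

True

Need some j in [0,1] with F[2,2] w, and (y ∨ ¬z) at every k in [0,j-1].
  j=0: F[2,2] w — fails (none in [2,2]).
  j=1: F[2,2] w holds; (y ∨ ¬z) holds at every k in [0,0] → satisfied.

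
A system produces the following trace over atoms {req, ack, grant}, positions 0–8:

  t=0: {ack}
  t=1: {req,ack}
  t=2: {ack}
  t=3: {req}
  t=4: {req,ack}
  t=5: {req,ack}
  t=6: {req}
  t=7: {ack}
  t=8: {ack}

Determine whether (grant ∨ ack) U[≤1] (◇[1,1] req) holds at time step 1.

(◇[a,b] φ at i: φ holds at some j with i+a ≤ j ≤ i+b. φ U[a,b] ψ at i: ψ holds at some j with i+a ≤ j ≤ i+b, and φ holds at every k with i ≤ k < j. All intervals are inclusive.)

Yes

Need some j in [1,2] with ◇[1,1] req, and (grant ∨ ack) at every k in [1,j-1].
  j=1: ◇[1,1] req — fails (none in [2,2]).
  j=2: ◇[1,1] req holds; (grant ∨ ack) holds at every k in [1,1] → satisfied.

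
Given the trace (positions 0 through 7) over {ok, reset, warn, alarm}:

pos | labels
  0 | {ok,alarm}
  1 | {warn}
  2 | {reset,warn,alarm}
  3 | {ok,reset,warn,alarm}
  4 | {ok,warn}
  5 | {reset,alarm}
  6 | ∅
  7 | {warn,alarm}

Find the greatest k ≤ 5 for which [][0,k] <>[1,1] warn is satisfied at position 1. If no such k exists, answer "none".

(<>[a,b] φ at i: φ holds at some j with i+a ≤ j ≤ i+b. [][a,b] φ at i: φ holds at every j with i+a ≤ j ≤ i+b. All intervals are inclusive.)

2

<>[1,1] warn must hold from j=1 onward; find where it first fails.
  j=1: holds
  j=2: holds
  j=3: holds
  j=4: fails
Holds on [1,3], so largest k = 2.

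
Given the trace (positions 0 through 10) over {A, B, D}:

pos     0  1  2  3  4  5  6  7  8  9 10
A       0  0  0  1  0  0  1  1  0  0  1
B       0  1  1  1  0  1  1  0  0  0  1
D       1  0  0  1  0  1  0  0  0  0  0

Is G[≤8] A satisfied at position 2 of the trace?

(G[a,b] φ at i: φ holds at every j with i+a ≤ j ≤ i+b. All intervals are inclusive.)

Does not hold

Check A at every j in [2,10]:
  j=2: false
  j=3: true
  j=4: false
  j=5: false
  j=6: true
  j=7: true
  j=8: false
  j=9: false
  j=10: true
Fails at j=2 → formula fails.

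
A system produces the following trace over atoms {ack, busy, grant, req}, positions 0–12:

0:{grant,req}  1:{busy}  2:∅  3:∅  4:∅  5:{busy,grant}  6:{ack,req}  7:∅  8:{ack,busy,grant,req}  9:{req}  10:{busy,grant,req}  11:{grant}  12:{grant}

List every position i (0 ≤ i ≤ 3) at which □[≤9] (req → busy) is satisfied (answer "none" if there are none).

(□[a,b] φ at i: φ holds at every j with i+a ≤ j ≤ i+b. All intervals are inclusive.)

Evaluate at each i in [0,3]:
  i=0: ✗ (fails at j=0)
  i=1: ✗ (fails at j=6)
  i=2: ✗ (fails at j=6)
  i=3: ✗ (fails at j=6)

none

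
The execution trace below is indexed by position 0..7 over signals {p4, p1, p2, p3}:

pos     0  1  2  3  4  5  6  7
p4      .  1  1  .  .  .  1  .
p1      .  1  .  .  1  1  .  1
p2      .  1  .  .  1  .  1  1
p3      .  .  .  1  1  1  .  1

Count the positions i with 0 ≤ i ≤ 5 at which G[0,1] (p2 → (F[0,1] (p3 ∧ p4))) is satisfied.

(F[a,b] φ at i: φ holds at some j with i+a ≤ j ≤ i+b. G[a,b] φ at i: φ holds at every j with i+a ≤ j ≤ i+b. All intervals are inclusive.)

1

Evaluate at each i in [0,5]:
  i=0: ✗ (fails at j=1)
  i=1: ✗ (fails at j=1)
  i=2: ✓ (all of [2,3])
  i=3: ✗ (fails at j=4)
  i=4: ✗ (fails at j=4)
  i=5: ✗ (fails at j=6)
Positions where it holds: {2} → 1.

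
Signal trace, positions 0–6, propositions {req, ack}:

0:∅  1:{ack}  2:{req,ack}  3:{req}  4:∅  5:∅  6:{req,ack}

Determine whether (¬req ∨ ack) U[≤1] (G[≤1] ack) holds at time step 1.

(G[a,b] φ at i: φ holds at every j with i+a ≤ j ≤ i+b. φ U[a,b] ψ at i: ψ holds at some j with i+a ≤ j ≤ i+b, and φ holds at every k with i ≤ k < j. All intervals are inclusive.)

Need some j in [1,2] with G[≤1] ack, and (¬req ∨ ack) at every k in [1,j-1].
  j=1: G[≤1] ack holds; no prefix to check → satisfied.

Yes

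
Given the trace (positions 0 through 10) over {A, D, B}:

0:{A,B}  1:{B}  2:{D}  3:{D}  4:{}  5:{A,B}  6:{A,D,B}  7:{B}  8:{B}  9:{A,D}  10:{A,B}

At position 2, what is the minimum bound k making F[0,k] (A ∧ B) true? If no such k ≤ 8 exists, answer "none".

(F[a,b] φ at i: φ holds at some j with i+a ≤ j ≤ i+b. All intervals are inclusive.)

Scan j = 2,3,… for (A ∧ B):
  j=2: fails
  j=3: fails
  j=4: fails
  j=5: holds
First hit at j=5, so smallest k = 5-2 = 3.

3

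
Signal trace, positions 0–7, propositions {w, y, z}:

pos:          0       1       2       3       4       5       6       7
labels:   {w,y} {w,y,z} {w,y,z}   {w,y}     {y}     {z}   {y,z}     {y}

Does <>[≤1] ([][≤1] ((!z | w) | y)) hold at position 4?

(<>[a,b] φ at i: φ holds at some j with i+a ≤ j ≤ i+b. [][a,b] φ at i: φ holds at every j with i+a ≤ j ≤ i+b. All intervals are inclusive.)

Check [][≤1] ((!z | w) | y) at each j in [4,5]:
  j=4: fails at 5
  j=5: fails at 5
No position in the window satisfies it → formula fails.

Does not hold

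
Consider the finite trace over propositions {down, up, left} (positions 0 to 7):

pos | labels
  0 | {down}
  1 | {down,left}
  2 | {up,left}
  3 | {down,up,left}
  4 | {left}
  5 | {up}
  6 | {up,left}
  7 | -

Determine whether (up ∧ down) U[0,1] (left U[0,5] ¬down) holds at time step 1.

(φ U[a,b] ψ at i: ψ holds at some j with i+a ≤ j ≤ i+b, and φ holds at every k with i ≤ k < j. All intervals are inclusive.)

Holds

Need some j in [1,2] with (left U[0,5] ¬down), and (up ∧ down) at every k in [1,j-1].
  j=1: (left U[0,5] ¬down) holds; no prefix to check → satisfied.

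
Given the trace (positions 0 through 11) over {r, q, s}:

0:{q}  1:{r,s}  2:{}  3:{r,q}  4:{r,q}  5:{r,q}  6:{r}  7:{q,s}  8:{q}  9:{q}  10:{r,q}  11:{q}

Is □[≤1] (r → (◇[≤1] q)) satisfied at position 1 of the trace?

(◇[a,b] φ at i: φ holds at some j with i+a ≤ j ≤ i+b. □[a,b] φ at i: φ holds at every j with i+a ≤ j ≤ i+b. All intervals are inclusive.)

Check (r → (◇[≤1] q)) at every j in [1,2]:
  j=1: antecedent true; consequent fails (none in [1,2]) → ✗
  j=2: antecedent false → ✓
Fails at j=1 → formula fails.

Does not hold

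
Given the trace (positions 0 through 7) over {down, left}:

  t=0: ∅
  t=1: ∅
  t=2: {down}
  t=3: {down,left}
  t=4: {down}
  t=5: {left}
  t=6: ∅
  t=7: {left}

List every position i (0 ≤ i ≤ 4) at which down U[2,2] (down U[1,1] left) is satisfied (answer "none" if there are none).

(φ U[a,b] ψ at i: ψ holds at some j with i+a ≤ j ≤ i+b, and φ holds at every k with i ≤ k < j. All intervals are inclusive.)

2

Evaluate at each i in [0,4]:
  i=0: ✗ (lhs fails at k=0 before rhs at j=2)
  i=1: ✗ (no rhs in [3,3])
  i=2: ✓ (rhs at j=4; lhs holds on [2,3])
  i=3: ✗ (no rhs in [5,5])
  i=4: ✗ (no rhs in [6,6])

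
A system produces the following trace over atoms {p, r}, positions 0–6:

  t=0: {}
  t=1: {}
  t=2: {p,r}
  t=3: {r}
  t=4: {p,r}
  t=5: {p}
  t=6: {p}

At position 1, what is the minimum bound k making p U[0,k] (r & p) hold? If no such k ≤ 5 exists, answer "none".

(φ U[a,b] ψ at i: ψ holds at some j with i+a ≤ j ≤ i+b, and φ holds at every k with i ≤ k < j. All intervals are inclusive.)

none

Need earliest j ≥ 1 with (r & p), and p at every k in [1,j-1].
  j=1: rhs fails.
  j=2: rhs holds but lhs fails at k=1.
  j=3: rhs fails.
  j=4: rhs holds but lhs fails at k=1.
  j=5: rhs fails.
  j=6: rhs fails.
No witness within the range → none.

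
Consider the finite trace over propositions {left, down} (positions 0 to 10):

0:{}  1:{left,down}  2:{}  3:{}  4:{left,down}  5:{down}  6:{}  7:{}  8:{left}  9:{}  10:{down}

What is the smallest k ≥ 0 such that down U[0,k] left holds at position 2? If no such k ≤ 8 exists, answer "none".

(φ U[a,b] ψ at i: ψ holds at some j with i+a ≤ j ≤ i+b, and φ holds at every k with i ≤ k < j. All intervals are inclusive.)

none

Need earliest j ≥ 2 with left, and down at every k in [2,j-1].
  j=2: rhs fails.
  j=3: rhs fails.
  j=4: rhs holds but lhs fails at k=2.
  j=5: rhs fails.
  j=6: rhs fails.
  j=7: rhs fails.
  j=8: rhs holds but lhs fails at k=2.
  j=9: rhs fails.
  j=10: rhs fails.
No witness within the range → none.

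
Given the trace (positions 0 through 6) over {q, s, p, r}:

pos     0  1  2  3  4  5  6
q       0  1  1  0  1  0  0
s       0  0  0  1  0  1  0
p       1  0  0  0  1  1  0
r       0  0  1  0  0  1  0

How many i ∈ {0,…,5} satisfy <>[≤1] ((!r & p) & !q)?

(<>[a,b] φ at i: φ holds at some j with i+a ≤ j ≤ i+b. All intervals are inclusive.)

1

Evaluate at each i in [0,5]:
  i=0: ✓ (witness j=0)
  i=1: ✗ (none in [1,2])
  i=2: ✗ (none in [2,3])
  i=3: ✗ (none in [3,4])
  i=4: ✗ (none in [4,5])
  i=5: ✗ (none in [5,6])
Positions where it holds: {0} → 1.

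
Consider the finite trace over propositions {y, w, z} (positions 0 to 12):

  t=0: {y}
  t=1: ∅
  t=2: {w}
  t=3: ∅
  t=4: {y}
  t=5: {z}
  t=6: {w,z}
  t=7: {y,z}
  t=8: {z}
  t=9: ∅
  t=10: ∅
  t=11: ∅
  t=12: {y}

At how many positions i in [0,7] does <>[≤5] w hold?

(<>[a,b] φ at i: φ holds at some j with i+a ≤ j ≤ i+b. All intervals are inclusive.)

7

Evaluate at each i in [0,7]:
  i=0: ✓ (witness j=2)
  i=1: ✓ (witness j=2)
  i=2: ✓ (witness j=2)
  i=3: ✓ (witness j=6)
  i=4: ✓ (witness j=6)
  i=5: ✓ (witness j=6)
  i=6: ✓ (witness j=6)
  i=7: ✗ (none in [7,12])
Positions where it holds: {0, 1, 2, 3, 4, 5, 6} → 7.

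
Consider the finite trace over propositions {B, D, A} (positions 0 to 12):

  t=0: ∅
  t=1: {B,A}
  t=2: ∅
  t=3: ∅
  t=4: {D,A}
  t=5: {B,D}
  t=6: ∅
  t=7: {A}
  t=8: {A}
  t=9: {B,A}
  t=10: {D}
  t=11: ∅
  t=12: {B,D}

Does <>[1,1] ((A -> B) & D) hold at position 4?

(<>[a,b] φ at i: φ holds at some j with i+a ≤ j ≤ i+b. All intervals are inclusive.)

Check ((A -> B) & D) at each j in [5,5]:
  j=5: true
Found at j=5 → formula holds.

Yes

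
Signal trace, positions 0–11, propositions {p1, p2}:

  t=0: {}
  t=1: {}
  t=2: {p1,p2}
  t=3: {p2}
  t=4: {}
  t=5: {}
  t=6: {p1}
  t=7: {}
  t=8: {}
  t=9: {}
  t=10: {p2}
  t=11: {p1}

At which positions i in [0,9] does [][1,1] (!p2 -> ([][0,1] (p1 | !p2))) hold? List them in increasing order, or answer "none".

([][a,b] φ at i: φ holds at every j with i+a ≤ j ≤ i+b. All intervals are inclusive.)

Evaluate at each i in [0,9]:
  i=0: ✓ (all of [1,1])
  i=1: ✓ (all of [2,2])
  i=2: ✓ (all of [3,3])
  i=3: ✓ (all of [4,4])
  i=4: ✓ (all of [5,5])
  i=5: ✓ (all of [6,6])
  i=6: ✓ (all of [7,7])
  i=7: ✓ (all of [8,8])
  i=8: ✗ (fails at j=9)
  i=9: ✓ (all of [10,10])

0, 1, 2, 3, 4, 5, 6, 7, 9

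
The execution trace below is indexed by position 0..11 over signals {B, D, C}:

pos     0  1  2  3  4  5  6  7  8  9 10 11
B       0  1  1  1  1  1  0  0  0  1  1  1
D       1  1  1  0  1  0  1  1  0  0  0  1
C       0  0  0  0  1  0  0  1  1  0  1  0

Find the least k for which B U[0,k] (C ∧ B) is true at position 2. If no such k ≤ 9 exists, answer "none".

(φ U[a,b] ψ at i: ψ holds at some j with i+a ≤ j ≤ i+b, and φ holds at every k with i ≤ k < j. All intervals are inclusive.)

Need earliest j ≥ 2 with (C ∧ B), and B at every k in [2,j-1].
  j=2: rhs fails.
  j=3: rhs fails.
  j=4: rhs holds; lhs holds on [2,3]. k = 2.

2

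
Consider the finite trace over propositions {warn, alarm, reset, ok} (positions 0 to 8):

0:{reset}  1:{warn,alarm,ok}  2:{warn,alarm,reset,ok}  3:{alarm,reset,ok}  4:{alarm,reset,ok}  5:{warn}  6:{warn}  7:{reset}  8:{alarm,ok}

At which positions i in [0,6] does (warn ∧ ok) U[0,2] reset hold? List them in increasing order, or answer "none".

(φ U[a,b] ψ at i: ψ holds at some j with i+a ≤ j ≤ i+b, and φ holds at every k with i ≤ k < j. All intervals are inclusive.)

0, 1, 2, 3, 4

Evaluate at each i in [0,6]:
  i=0: ✓ (rhs at j=0)
  i=1: ✓ (rhs at j=2; lhs holds on [1,1])
  i=2: ✓ (rhs at j=2)
  i=3: ✓ (rhs at j=3)
  i=4: ✓ (rhs at j=4)
  i=5: ✗ (lhs fails at k=5 before rhs at j=7)
  i=6: ✗ (lhs fails at k=6 before rhs at j=7)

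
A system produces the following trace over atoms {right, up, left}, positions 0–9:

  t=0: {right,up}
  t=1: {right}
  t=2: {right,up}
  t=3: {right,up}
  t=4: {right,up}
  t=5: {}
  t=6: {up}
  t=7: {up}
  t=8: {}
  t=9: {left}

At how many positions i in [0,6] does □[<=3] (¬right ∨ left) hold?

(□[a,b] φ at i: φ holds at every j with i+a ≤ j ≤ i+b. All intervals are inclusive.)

2

Evaluate at each i in [0,6]:
  i=0: ✗ (fails at j=0)
  i=1: ✗ (fails at j=1)
  i=2: ✗ (fails at j=2)
  i=3: ✗ (fails at j=3)
  i=4: ✗ (fails at j=4)
  i=5: ✓ (all of [5,8])
  i=6: ✓ (all of [6,9])
Positions where it holds: {5, 6} → 2.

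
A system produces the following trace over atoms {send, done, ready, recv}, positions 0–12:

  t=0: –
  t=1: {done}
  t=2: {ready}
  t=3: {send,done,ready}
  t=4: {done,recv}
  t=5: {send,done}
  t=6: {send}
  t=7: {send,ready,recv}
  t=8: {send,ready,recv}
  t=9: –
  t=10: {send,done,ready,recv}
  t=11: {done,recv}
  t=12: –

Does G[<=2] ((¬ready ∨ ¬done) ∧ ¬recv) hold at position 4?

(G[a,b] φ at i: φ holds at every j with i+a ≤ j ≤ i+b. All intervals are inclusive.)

False

Check ((¬ready ∨ ¬done) ∧ ¬recv) at every j in [4,6]:
  j=4: false
  j=5: true
  j=6: true
Fails at j=4 → formula fails.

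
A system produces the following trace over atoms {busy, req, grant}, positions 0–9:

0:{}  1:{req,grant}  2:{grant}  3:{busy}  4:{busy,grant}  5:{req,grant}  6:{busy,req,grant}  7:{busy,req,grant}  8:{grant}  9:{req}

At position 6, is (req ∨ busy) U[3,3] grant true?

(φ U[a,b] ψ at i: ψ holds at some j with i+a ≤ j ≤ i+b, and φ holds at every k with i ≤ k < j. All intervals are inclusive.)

No

Need some j in [9,9] with grant, and (req ∨ busy) at every k in [6,j-1].
  j=9: grant false.
No j in the window works → until fails.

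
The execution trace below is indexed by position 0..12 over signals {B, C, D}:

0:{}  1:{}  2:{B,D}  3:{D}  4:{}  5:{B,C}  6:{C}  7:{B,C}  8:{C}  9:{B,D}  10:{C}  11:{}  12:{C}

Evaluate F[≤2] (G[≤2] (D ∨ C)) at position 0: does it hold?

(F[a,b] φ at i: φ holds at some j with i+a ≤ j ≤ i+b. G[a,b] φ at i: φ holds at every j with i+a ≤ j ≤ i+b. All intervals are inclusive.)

False

Check G[≤2] (D ∨ C) at each j in [0,2]:
  j=0: fails at 0
  j=1: fails at 1
  j=2: fails at 4
No position in the window satisfies it → formula fails.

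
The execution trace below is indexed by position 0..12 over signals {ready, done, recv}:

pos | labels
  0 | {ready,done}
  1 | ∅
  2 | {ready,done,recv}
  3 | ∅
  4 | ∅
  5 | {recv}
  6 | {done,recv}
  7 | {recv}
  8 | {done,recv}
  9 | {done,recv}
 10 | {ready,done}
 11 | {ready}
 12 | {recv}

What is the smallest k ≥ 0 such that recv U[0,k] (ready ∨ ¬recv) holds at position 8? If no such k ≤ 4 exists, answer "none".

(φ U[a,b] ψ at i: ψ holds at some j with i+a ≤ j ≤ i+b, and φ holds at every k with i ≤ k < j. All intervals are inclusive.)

Need earliest j ≥ 8 with (ready ∨ ¬recv), and recv at every k in [8,j-1].
  j=8: rhs fails.
  j=9: rhs fails.
  j=10: rhs holds; lhs holds on [8,9]. k = 2.

2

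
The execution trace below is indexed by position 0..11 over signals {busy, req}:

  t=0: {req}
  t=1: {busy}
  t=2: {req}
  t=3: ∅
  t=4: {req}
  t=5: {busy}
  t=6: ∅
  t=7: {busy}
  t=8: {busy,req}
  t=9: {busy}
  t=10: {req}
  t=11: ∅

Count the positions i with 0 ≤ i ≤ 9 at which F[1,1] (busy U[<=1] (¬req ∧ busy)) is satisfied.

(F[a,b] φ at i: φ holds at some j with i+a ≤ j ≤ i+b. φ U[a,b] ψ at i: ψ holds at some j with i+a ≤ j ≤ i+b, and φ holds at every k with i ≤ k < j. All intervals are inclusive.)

Evaluate at each i in [0,9]:
  i=0: ✓ (witness j=1)
  i=1: ✗ (none in [2,2])
  i=2: ✗ (none in [3,3])
  i=3: ✗ (none in [4,4])
  i=4: ✓ (witness j=5)
  i=5: ✗ (none in [6,6])
  i=6: ✓ (witness j=7)
  i=7: ✓ (witness j=8)
  i=8: ✓ (witness j=9)
  i=9: ✗ (none in [10,10])
Positions where it holds: {0, 4, 6, 7, 8} → 5.

5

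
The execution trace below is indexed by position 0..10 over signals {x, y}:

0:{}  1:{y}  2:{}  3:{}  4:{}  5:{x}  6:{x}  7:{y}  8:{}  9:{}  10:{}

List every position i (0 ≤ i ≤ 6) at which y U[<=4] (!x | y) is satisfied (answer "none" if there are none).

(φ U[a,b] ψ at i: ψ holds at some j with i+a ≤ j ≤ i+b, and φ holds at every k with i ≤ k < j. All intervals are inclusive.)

Evaluate at each i in [0,6]:
  i=0: ✓ (rhs at j=0)
  i=1: ✓ (rhs at j=1)
  i=2: ✓ (rhs at j=2)
  i=3: ✓ (rhs at j=3)
  i=4: ✓ (rhs at j=4)
  i=5: ✗ (lhs fails at k=5 before rhs at j=7)
  i=6: ✗ (lhs fails at k=6 before rhs at j=7)

0, 1, 2, 3, 4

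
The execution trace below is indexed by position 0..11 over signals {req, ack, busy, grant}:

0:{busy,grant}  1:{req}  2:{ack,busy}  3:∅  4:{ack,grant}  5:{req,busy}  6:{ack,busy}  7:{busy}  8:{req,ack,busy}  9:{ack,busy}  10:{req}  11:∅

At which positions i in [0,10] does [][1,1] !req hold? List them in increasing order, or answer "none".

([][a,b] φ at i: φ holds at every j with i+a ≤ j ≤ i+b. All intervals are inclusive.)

1, 2, 3, 5, 6, 8, 10

Evaluate at each i in [0,10]:
  i=0: ✗ (fails at j=1)
  i=1: ✓ (all of [2,2])
  i=2: ✓ (all of [3,3])
  i=3: ✓ (all of [4,4])
  i=4: ✗ (fails at j=5)
  i=5: ✓ (all of [6,6])
  i=6: ✓ (all of [7,7])
  i=7: ✗ (fails at j=8)
  i=8: ✓ (all of [9,9])
  i=9: ✗ (fails at j=10)
  i=10: ✓ (all of [11,11])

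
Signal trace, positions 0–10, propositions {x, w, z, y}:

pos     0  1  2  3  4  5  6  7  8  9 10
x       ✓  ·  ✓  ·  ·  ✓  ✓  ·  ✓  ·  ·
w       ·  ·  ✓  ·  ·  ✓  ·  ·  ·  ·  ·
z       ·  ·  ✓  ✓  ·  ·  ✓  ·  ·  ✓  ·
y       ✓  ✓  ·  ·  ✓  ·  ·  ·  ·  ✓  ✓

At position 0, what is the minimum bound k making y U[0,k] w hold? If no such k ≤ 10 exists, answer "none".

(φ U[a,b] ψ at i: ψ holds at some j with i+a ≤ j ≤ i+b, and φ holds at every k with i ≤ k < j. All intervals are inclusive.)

Need earliest j ≥ 0 with w, and y at every k in [0,j-1].
  j=0: rhs fails.
  j=1: rhs fails.
  j=2: rhs holds; lhs holds on [0,1]. k = 2.

2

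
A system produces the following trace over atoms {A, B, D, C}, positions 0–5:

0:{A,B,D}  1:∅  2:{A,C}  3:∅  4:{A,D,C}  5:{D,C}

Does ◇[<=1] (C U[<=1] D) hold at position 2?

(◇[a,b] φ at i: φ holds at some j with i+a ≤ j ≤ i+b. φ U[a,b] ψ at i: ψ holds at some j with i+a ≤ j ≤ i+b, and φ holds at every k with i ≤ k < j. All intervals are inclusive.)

False

Check (C U[<=1] D) at each j in [2,3]:
  j=2: fails
  j=3: fails
No position in the window satisfies it → formula fails.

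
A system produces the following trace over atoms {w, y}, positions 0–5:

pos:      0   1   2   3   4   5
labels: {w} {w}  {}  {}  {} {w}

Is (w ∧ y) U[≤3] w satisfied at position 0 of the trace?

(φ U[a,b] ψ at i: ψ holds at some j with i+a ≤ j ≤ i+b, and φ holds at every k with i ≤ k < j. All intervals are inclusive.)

Need some j in [0,3] with w, and (w ∧ y) at every k in [0,j-1].
  j=0: w holds; no prefix to check → satisfied.

True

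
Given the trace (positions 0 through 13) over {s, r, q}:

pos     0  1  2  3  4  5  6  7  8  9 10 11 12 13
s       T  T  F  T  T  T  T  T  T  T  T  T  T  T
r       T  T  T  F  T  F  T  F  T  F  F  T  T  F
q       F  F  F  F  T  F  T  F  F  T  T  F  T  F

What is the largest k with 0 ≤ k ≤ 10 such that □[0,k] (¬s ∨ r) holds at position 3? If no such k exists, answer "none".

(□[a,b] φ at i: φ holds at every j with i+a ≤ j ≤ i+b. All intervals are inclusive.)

none

(¬s ∨ r) must hold from j=3 onward; find where it first fails.
  j=3: fails → no k works.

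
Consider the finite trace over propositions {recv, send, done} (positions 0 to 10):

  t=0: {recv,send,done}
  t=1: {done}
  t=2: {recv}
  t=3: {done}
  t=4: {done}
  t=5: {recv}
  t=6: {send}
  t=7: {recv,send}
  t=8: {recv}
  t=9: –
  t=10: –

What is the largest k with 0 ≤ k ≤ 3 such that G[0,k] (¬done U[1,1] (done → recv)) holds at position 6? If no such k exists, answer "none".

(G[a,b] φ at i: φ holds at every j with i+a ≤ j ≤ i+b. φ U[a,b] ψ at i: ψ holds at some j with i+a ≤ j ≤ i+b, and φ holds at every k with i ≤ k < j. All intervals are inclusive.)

(¬done U[1,1] (done → recv)) must hold from j=6 onward; find where it first fails.
  j=6: holds
  j=7: holds
  j=8: holds
  j=9: holds
Holds through j=9; largest k = 3.

3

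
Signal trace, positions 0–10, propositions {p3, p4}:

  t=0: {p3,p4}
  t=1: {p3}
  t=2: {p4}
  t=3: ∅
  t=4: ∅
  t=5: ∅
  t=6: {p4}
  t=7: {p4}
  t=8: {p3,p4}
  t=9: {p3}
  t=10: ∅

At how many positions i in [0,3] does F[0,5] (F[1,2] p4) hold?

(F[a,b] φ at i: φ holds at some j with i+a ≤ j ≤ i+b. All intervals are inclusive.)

4

Evaluate at each i in [0,3]:
  i=0: ✓ (witness j=0)
  i=1: ✓ (witness j=1)
  i=2: ✓ (witness j=4)
  i=3: ✓ (witness j=4)
Positions where it holds: {0, 1, 2, 3} → 4.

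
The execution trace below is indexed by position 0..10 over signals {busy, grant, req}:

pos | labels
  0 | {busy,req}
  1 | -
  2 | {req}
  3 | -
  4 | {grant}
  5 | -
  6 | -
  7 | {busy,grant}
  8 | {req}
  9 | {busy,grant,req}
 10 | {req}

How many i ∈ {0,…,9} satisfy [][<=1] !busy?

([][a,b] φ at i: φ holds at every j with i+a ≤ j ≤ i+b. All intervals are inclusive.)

Evaluate at each i in [0,9]:
  i=0: ✗ (fails at j=0)
  i=1: ✓ (all of [1,2])
  i=2: ✓ (all of [2,3])
  i=3: ✓ (all of [3,4])
  i=4: ✓ (all of [4,5])
  i=5: ✓ (all of [5,6])
  i=6: ✗ (fails at j=7)
  i=7: ✗ (fails at j=7)
  i=8: ✗ (fails at j=9)
  i=9: ✗ (fails at j=9)
Positions where it holds: {1, 2, 3, 4, 5} → 5.

5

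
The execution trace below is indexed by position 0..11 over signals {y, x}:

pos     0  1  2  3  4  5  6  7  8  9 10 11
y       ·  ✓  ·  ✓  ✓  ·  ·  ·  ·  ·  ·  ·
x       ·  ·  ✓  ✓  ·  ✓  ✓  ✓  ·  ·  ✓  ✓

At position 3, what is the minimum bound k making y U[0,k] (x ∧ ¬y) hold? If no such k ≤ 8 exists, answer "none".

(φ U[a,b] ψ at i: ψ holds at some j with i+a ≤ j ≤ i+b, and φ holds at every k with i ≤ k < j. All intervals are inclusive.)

Need earliest j ≥ 3 with (x ∧ ¬y), and y at every k in [3,j-1].
  j=3: rhs fails.
  j=4: rhs fails.
  j=5: rhs holds; lhs holds on [3,4]. k = 2.

2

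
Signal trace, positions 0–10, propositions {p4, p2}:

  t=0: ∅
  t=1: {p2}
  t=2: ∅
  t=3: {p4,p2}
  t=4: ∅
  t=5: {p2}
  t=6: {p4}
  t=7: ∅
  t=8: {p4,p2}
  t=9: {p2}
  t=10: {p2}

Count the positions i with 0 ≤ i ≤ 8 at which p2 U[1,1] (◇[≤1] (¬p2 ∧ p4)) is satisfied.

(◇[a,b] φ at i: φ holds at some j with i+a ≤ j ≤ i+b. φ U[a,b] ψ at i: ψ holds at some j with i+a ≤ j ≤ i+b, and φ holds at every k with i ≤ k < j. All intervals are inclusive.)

Evaluate at each i in [0,8]:
  i=0: ✗ (no rhs in [1,1])
  i=1: ✗ (no rhs in [2,2])
  i=2: ✗ (no rhs in [3,3])
  i=3: ✗ (no rhs in [4,4])
  i=4: ✗ (lhs fails at k=4 before rhs at j=5)
  i=5: ✓ (rhs at j=6; lhs holds on [5,5])
  i=6: ✗ (no rhs in [7,7])
  i=7: ✗ (no rhs in [8,8])
  i=8: ✗ (no rhs in [9,9])
Positions where it holds: {5} → 1.

1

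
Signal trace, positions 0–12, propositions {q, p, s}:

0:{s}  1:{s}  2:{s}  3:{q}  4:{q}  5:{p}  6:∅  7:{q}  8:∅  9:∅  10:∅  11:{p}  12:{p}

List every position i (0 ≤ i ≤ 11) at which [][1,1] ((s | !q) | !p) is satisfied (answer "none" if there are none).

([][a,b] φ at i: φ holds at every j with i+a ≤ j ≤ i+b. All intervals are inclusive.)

Evaluate at each i in [0,11]:
  i=0: ✓ (all of [1,1])
  i=1: ✓ (all of [2,2])
  i=2: ✓ (all of [3,3])
  i=3: ✓ (all of [4,4])
  i=4: ✓ (all of [5,5])
  i=5: ✓ (all of [6,6])
  i=6: ✓ (all of [7,7])
  i=7: ✓ (all of [8,8])
  i=8: ✓ (all of [9,9])
  i=9: ✓ (all of [10,10])
  i=10: ✓ (all of [11,11])
  i=11: ✓ (all of [12,12])

0, 1, 2, 3, 4, 5, 6, 7, 8, 9, 10, 11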